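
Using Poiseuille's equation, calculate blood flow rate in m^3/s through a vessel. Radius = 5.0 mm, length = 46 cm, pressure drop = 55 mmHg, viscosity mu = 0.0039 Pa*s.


Q = pi*r^4*dP / (8*mu*L)
r = 0.005 m, L = 0.46 m
dP = 55 mmHg = 7332.71 Pa
Q = 0.001003 m^3/s


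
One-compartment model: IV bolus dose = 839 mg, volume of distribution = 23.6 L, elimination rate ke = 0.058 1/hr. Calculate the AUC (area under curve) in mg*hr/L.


C0 = Dose/Vd = 839/23.6 = 35.5508 mg/L
AUC = C0/ke = 35.5508/0.058
AUC = 612.9 mg*hr/L


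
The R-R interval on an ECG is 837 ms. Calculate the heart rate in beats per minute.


HR = 60 / RR_interval(s)
RR = 837 ms = 0.837 s
HR = 60 / 0.837 = 71.68 bpm


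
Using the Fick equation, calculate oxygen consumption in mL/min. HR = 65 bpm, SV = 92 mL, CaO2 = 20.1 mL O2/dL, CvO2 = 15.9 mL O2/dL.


CO = HR*SV = 65*92/1000 = 5.98 L/min
a-v O2 diff = 20.1 - 15.9 = 4.2 mL/dL
VO2 = CO * (CaO2-CvO2) * 10 dL/L
VO2 = 5.98 * 4.2 * 10
VO2 = 251.2 mL/min


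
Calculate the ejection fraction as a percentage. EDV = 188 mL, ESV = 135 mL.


SV = EDV - ESV = 188 - 135 = 53 mL
EF = SV/EDV * 100 = 53/188 * 100
EF = 28.19%


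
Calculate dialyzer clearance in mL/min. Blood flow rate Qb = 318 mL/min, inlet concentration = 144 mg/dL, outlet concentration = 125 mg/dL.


K = Qb * (Cb_in - Cb_out) / Cb_in
K = 318 * (144 - 125) / 144
K = 41.96 mL/min


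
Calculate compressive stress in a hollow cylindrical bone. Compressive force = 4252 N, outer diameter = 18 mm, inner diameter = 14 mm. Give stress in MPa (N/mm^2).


A = pi*(r_o^2 - r_i^2)
r_o = 9 mm, r_i = 7 mm
A = 100.531 mm^2
sigma = F/A = 4252 / 100.531
sigma = 42.3 MPa


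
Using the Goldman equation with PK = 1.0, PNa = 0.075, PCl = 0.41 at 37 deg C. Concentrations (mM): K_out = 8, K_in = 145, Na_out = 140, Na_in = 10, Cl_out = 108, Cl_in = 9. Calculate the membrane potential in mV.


Vm = (RT/F)*ln((PK*Ko + PNa*Nao + PCl*Cli)/(PK*Ki + PNa*Nai + PCl*Clo))
Numer = 22.19, Denom = 190.03
Vm = -57.39 mV


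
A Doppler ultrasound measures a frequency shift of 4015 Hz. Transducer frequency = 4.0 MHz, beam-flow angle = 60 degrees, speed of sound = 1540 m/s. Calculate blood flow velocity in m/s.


v = fd * c / (2 * f0 * cos(theta))
v = 4015 * 1540 / (2 * 4.0000e+06 * cos(60))
v = 1.546 m/s


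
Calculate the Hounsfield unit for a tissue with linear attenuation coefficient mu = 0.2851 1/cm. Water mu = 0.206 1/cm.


HU = ((mu_tissue - mu_water) / mu_water) * 1000
HU = ((0.2851 - 0.206) / 0.206) * 1000
HU = 384


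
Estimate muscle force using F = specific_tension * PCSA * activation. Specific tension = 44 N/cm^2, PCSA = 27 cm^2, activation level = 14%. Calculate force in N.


F = sigma * PCSA * activation
F = 44 * 27 * 0.14
F = 166.3 N


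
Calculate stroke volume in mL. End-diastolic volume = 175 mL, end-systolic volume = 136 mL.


SV = EDV - ESV
SV = 175 - 136
SV = 39 mL


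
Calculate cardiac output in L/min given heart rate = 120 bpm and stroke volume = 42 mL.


CO = HR * SV
CO = 120 * 42 / 1000
CO = 5.04 L/min


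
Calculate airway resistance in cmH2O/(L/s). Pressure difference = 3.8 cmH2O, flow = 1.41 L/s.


R = dP / flow
R = 3.8 / 1.41
R = 2.695 cmH2O/(L/s)


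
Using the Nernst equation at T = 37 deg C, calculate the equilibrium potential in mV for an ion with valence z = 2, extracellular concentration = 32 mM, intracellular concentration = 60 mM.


E = (RT/(zF)) * ln(C_out/C_in)
T = 37 + 273.15 = 310.15 K
E = (8.314 * 310.15 / (2 * 96485)) * ln(32/60)
E = -8.4 mV


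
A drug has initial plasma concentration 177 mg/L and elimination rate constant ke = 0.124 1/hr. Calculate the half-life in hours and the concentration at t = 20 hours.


t_half = ln(2) / ke = 0.693147 / 0.124 = 5.59 hr
C(t) = C0 * exp(-ke*t) = 177 * exp(-0.124*20)
C(20) = 14.82 mg/L


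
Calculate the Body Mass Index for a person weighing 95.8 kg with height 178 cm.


BMI = weight / height^2
height = 178 cm = 1.78 m
BMI = 95.8 / 1.78^2
BMI = 30.24 kg/m^2


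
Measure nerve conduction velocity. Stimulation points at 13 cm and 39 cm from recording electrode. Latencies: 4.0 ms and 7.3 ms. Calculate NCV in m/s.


Distance = (39 - 13) / 100 = 0.26 m
dt = (7.3 - 4.0) / 1000 = 0.0033 s
NCV = dist / dt = 78.79 m/s


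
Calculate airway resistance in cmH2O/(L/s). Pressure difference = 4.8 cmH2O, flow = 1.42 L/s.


R = dP / flow
R = 4.8 / 1.42
R = 3.38 cmH2O/(L/s)


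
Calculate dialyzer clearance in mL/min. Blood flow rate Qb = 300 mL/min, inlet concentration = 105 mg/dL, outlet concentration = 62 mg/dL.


K = Qb * (Cb_in - Cb_out) / Cb_in
K = 300 * (105 - 62) / 105
K = 122.9 mL/min


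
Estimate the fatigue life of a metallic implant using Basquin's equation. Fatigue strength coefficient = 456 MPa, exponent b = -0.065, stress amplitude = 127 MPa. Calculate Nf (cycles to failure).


sigma_a = sigma_f' * (2Nf)^b
2Nf = (sigma_a/sigma_f')^(1/b)
2Nf = (127/456)^(1/-0.065)
2Nf = 3.4748842e+08
Nf = 1.7374e+08


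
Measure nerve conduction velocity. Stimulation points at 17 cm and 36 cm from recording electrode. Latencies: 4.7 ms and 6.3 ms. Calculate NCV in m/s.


Distance = (36 - 17) / 100 = 0.19 m
dt = (6.3 - 4.7) / 1000 = 0.0016 s
NCV = dist / dt = 118.8 m/s


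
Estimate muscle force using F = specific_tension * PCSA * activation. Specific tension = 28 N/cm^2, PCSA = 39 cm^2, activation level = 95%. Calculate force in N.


F = sigma * PCSA * activation
F = 28 * 39 * 0.95
F = 1037 N


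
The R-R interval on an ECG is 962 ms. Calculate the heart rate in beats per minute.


HR = 60 / RR_interval(s)
RR = 962 ms = 0.962 s
HR = 60 / 0.962 = 62.37 bpm


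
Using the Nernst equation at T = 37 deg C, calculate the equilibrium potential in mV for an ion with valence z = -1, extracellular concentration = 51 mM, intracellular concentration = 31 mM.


E = (RT/(zF)) * ln(C_out/C_in)
T = 37 + 273.15 = 310.15 K
E = (8.314 * 310.15 / (-1 * 96485)) * ln(51/31)
E = -13.3 mV


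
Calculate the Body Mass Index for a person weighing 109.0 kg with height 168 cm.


BMI = weight / height^2
height = 168 cm = 1.68 m
BMI = 109.0 / 1.68^2
BMI = 38.62 kg/m^2


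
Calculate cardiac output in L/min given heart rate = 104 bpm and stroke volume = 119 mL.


CO = HR * SV
CO = 104 * 119 / 1000
CO = 12.38 L/min


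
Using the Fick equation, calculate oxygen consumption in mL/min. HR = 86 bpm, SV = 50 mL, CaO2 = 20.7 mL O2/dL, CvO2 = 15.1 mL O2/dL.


CO = HR*SV = 86*50/1000 = 4.3 L/min
a-v O2 diff = 20.7 - 15.1 = 5.6 mL/dL
VO2 = CO * (CaO2-CvO2) * 10 dL/L
VO2 = 4.3 * 5.6 * 10
VO2 = 240.8 mL/min


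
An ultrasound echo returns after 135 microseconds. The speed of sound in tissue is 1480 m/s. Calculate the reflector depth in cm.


depth = c * t / 2
t = 135 us = 1.3500e-04 s
depth = 1480 * 1.3500e-04 / 2
depth = 0.0999 m = 9.99 cm


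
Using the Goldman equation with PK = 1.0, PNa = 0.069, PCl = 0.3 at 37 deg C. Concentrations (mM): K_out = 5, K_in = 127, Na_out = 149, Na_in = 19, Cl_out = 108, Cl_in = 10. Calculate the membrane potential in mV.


Vm = (RT/F)*ln((PK*Ko + PNa*Nao + PCl*Cli)/(PK*Ki + PNa*Nai + PCl*Clo))
Numer = 18.281, Denom = 160.711
Vm = -58.09 mV


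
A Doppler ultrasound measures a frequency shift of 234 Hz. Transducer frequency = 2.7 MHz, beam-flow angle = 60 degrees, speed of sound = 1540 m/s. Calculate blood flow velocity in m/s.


v = fd * c / (2 * f0 * cos(theta))
v = 234 * 1540 / (2 * 2.7000e+06 * cos(60))
v = 0.1335 m/s


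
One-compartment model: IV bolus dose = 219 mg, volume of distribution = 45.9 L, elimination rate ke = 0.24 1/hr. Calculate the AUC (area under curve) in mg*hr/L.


C0 = Dose/Vd = 219/45.9 = 4.77124 mg/L
AUC = C0/ke = 4.77124/0.24
AUC = 19.88 mg*hr/L


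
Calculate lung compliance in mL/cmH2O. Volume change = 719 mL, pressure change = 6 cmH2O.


C = dV / dP
C = 719 / 6
C = 119.8 mL/cmH2O


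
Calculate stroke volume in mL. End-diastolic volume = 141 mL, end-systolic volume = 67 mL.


SV = EDV - ESV
SV = 141 - 67
SV = 74 mL


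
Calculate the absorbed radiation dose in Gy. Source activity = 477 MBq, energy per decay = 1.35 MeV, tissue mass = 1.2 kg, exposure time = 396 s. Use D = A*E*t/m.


A = 477 MBq = 4.7700e+08 Bq
E = 1.35 MeV = 2.1627e-13 J
D = A*E*t/m = 4.7700e+08*2.1627e-13*396/1.2
D = 0.03404 Gy


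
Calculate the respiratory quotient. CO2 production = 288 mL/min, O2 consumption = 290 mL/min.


RQ = VCO2 / VO2
RQ = 288 / 290
RQ = 0.9931


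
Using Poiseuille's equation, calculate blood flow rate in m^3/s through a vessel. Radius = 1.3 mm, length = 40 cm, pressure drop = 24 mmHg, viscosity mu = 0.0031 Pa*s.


Q = pi*r^4*dP / (8*mu*L)
r = 0.0013 m, L = 0.4 m
dP = 24 mmHg = 3199.728 Pa
Q = 2.8942e-06 m^3/s


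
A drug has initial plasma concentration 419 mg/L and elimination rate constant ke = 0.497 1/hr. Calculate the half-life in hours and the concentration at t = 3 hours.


t_half = ln(2) / ke = 0.693147 / 0.497 = 1.395 hr
C(t) = C0 * exp(-ke*t) = 419 * exp(-0.497*3)
C(3) = 94.34 mg/L


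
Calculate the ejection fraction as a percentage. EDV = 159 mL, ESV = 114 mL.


SV = EDV - ESV = 159 - 114 = 45 mL
EF = SV/EDV * 100 = 45/159 * 100
EF = 28.3%


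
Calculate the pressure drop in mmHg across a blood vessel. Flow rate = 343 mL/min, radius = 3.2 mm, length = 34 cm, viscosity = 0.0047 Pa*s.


dP = 8*mu*L*Q / (pi*r^4)
Q = 343 mL/min = 5.71667e-06 m^3/s
dP = 221.85 Pa = 221.85 / 133.322 mmHg = 1.664 mmHg


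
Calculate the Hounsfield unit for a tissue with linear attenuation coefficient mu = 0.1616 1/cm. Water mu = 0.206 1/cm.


HU = ((mu_tissue - mu_water) / mu_water) * 1000
HU = ((0.1616 - 0.206) / 0.206) * 1000
HU = -215.5


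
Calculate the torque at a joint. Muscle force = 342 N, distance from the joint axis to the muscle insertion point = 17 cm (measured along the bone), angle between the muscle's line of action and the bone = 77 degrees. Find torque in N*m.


Torque = F * d * sin(theta)   (moment arm = d*sin(theta))
d = 17 cm = 0.17 m
Torque = 342 * 0.17 * sin(77)
Torque = 56.65 N*m


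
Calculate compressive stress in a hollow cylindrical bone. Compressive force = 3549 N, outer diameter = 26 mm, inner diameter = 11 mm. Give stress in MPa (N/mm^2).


A = pi*(r_o^2 - r_i^2)
r_o = 13 mm, r_i = 5.5 mm
A = 435.896 mm^2
sigma = F/A = 3549 / 435.896
sigma = 8.142 MPa


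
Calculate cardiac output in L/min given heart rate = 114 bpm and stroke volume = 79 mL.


CO = HR * SV
CO = 114 * 79 / 1000
CO = 9.006 L/min


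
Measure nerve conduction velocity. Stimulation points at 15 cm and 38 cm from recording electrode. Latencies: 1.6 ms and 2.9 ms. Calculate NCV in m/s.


Distance = (38 - 15) / 100 = 0.23 m
dt = (2.9 - 1.6) / 1000 = 0.0013 s
NCV = dist / dt = 176.9 m/s


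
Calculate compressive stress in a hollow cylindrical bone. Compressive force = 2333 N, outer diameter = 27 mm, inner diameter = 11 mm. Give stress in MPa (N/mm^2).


A = pi*(r_o^2 - r_i^2)
r_o = 13.5 mm, r_i = 5.5 mm
A = 477.522 mm^2
sigma = F/A = 2333 / 477.522
sigma = 4.886 MPa


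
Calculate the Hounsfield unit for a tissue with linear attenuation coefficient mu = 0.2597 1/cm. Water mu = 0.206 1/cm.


HU = ((mu_tissue - mu_water) / mu_water) * 1000
HU = ((0.2597 - 0.206) / 0.206) * 1000
HU = 260.7


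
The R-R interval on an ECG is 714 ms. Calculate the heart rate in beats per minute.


HR = 60 / RR_interval(s)
RR = 714 ms = 0.714 s
HR = 60 / 0.714 = 84.03 bpm


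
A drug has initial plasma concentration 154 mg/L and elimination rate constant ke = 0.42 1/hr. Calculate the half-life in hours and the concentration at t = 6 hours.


t_half = ln(2) / ke = 0.693147 / 0.42 = 1.65 hr
C(t) = C0 * exp(-ke*t) = 154 * exp(-0.42*6)
C(6) = 12.39 mg/L


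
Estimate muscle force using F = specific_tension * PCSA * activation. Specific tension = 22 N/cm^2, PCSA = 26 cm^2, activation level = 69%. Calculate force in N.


F = sigma * PCSA * activation
F = 22 * 26 * 0.69
F = 394.7 N


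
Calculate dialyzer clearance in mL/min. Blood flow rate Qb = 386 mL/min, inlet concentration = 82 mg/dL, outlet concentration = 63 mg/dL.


K = Qb * (Cb_in - Cb_out) / Cb_in
K = 386 * (82 - 63) / 82
K = 89.44 mL/min


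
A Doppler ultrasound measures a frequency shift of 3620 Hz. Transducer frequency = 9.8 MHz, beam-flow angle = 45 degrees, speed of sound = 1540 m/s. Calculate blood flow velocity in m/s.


v = fd * c / (2 * f0 * cos(theta))
v = 3620 * 1540 / (2 * 9.8000e+06 * cos(45))
v = 0.4022 m/s


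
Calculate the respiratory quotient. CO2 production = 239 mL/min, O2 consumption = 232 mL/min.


RQ = VCO2 / VO2
RQ = 239 / 232
RQ = 1.03


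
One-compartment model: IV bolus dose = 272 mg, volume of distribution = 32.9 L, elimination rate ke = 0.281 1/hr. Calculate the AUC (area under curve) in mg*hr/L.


C0 = Dose/Vd = 272/32.9 = 8.26748 mg/L
AUC = C0/ke = 8.26748/0.281
AUC = 29.42 mg*hr/L


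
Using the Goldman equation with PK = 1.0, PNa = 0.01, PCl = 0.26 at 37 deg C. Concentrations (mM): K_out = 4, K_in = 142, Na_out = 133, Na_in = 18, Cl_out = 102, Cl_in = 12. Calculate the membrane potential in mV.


Vm = (RT/F)*ln((PK*Ko + PNa*Nao + PCl*Cli)/(PK*Ki + PNa*Nai + PCl*Clo))
Numer = 8.45, Denom = 168.7
Vm = -80.01 mV


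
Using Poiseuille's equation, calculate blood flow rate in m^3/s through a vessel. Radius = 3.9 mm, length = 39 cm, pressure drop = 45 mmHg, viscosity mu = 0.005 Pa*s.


Q = pi*r^4*dP / (8*mu*L)
r = 0.0039 m, L = 0.39 m
dP = 45 mmHg = 5999.49 Pa
Q = 2.7951e-04 m^3/s


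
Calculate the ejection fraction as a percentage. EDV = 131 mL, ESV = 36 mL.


SV = EDV - ESV = 131 - 36 = 95 mL
EF = SV/EDV * 100 = 95/131 * 100
EF = 72.52%


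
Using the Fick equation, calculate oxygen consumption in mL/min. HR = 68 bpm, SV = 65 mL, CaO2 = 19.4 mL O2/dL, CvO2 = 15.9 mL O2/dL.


CO = HR*SV = 68*65/1000 = 4.42 L/min
a-v O2 diff = 19.4 - 15.9 = 3.5 mL/dL
VO2 = CO * (CaO2-CvO2) * 10 dL/L
VO2 = 4.42 * 3.5 * 10
VO2 = 154.7 mL/min


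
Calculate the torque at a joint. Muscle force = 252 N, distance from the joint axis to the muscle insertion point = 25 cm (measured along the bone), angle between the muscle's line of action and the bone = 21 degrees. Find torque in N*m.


Torque = F * d * sin(theta)   (moment arm = d*sin(theta))
d = 25 cm = 0.25 m
Torque = 252 * 0.25 * sin(21)
Torque = 22.58 N*m


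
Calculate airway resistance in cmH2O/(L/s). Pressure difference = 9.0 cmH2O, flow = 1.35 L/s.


R = dP / flow
R = 9.0 / 1.35
R = 6.667 cmH2O/(L/s)


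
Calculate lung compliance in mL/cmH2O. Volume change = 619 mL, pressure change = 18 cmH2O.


C = dV / dP
C = 619 / 18
C = 34.39 mL/cmH2O


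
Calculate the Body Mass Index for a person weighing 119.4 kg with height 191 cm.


BMI = weight / height^2
height = 191 cm = 1.91 m
BMI = 119.4 / 1.91^2
BMI = 32.73 kg/m^2


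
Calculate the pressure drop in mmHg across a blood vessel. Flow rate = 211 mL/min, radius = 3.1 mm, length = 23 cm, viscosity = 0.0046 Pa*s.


dP = 8*mu*L*Q / (pi*r^4)
Q = 211 mL/min = 3.51667e-06 m^3/s
dP = 102.591 Pa = 102.591 / 133.322 mmHg = 0.7695 mmHg


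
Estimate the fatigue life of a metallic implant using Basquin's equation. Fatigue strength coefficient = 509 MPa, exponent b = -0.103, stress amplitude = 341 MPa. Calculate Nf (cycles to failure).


sigma_a = sigma_f' * (2Nf)^b
2Nf = (sigma_a/sigma_f')^(1/b)
2Nf = (341/509)^(1/-0.103)
2Nf = 48.861307
Nf = 24.43


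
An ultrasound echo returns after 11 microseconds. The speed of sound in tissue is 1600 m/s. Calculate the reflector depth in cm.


depth = c * t / 2
t = 11 us = 1.1000e-05 s
depth = 1600 * 1.1000e-05 / 2
depth = 0.0088 m = 0.88 cm


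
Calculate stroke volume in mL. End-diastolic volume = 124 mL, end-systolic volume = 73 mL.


SV = EDV - ESV
SV = 124 - 73
SV = 51 mL


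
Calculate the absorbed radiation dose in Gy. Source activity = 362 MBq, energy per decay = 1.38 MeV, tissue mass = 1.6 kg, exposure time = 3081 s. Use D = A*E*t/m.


A = 362 MBq = 3.6200e+08 Bq
E = 1.38 MeV = 2.21076e-13 J
D = A*E*t/m = 3.6200e+08*2.21076e-13*3081/1.6
D = 0.1541 Gy


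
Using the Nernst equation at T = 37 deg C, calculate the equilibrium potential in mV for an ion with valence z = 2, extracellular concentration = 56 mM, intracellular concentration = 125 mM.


E = (RT/(zF)) * ln(C_out/C_in)
T = 37 + 273.15 = 310.15 K
E = (8.314 * 310.15 / (2 * 96485)) * ln(56/125)
E = -10.73 mV


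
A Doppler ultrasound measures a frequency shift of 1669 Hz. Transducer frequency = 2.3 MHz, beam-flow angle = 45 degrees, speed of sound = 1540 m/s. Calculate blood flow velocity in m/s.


v = fd * c / (2 * f0 * cos(theta))
v = 1669 * 1540 / (2 * 2.3000e+06 * cos(45))
v = 0.7902 m/s


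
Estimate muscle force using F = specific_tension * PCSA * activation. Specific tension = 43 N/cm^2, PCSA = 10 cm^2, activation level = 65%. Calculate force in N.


F = sigma * PCSA * activation
F = 43 * 10 * 0.65
F = 279.5 N


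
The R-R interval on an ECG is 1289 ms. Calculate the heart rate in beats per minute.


HR = 60 / RR_interval(s)
RR = 1289 ms = 1.289 s
HR = 60 / 1.289 = 46.55 bpm


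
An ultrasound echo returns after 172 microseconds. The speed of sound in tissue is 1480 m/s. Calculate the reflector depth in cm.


depth = c * t / 2
t = 172 us = 1.7200e-04 s
depth = 1480 * 1.7200e-04 / 2
depth = 0.12728 m = 12.728 cm


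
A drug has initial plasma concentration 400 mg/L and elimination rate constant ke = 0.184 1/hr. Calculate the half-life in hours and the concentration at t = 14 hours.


t_half = ln(2) / ke = 0.693147 / 0.184 = 3.767 hr
C(t) = C0 * exp(-ke*t) = 400 * exp(-0.184*14)
C(14) = 30.43 mg/L


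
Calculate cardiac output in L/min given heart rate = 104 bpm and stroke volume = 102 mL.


CO = HR * SV
CO = 104 * 102 / 1000
CO = 10.61 L/min


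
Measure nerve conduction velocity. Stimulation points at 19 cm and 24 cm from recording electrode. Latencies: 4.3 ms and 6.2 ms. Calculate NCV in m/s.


Distance = (24 - 19) / 100 = 0.05 m
dt = (6.2 - 4.3) / 1000 = 0.0019 s
NCV = dist / dt = 26.32 m/s


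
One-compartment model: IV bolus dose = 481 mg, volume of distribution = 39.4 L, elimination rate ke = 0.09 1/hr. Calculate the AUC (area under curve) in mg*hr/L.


C0 = Dose/Vd = 481/39.4 = 12.2081 mg/L
AUC = C0/ke = 12.2081/0.09
AUC = 135.6 mg*hr/L


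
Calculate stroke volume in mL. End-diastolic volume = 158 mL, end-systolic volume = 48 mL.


SV = EDV - ESV
SV = 158 - 48
SV = 110 mL


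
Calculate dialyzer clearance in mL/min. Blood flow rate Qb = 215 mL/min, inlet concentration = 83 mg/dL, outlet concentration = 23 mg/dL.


K = Qb * (Cb_in - Cb_out) / Cb_in
K = 215 * (83 - 23) / 83
K = 155.4 mL/min


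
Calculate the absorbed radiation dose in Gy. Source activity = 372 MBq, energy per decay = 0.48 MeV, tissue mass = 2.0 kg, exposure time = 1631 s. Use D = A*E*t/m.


A = 372 MBq = 3.7200e+08 Bq
E = 0.48 MeV = 7.6896e-14 J
D = A*E*t/m = 3.7200e+08*7.6896e-14*1631/2.0
D = 0.02333 Gy


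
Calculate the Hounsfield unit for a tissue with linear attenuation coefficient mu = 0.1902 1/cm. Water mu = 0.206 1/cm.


HU = ((mu_tissue - mu_water) / mu_water) * 1000
HU = ((0.1902 - 0.206) / 0.206) * 1000
HU = -76.7


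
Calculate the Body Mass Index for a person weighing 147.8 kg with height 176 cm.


BMI = weight / height^2
height = 176 cm = 1.76 m
BMI = 147.8 / 1.76^2
BMI = 47.71 kg/m^2


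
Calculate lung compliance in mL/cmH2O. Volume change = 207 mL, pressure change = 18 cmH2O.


C = dV / dP
C = 207 / 18
C = 11.5 mL/cmH2O


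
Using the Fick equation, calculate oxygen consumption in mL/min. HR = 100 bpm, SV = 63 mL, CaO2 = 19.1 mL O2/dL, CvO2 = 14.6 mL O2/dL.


CO = HR*SV = 100*63/1000 = 6.3 L/min
a-v O2 diff = 19.1 - 14.6 = 4.5 mL/dL
VO2 = CO * (CaO2-CvO2) * 10 dL/L
VO2 = 6.3 * 4.5 * 10
VO2 = 283.5 mL/min


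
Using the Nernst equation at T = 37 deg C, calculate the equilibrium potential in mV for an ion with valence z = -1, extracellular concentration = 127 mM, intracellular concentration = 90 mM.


E = (RT/(zF)) * ln(C_out/C_in)
T = 37 + 273.15 = 310.15 K
E = (8.314 * 310.15 / (-1 * 96485)) * ln(127/90)
E = -9.204 mV


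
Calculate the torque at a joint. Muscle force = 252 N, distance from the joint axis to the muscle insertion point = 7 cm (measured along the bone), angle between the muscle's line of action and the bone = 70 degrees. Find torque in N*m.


Torque = F * d * sin(theta)   (moment arm = d*sin(theta))
d = 7 cm = 0.07 m
Torque = 252 * 0.07 * sin(70)
Torque = 16.58 N*m


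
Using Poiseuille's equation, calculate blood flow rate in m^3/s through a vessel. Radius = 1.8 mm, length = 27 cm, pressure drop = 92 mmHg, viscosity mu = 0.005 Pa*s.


Q = pi*r^4*dP / (8*mu*L)
r = 0.0018 m, L = 0.27 m
dP = 92 mmHg = 12265.624 Pa
Q = 3.7455e-05 m^3/s


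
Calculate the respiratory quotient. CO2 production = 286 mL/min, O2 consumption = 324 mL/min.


RQ = VCO2 / VO2
RQ = 286 / 324
RQ = 0.8827


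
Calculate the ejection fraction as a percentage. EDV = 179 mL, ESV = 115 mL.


SV = EDV - ESV = 179 - 115 = 64 mL
EF = SV/EDV * 100 = 64/179 * 100
EF = 35.75%


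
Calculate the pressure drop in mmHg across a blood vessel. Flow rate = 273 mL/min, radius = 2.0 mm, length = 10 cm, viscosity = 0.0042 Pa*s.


dP = 8*mu*L*Q / (pi*r^4)
Q = 273 mL/min = 4.55e-06 m^3/s
dP = 304.145 Pa = 304.145 / 133.322 mmHg = 2.281 mmHg


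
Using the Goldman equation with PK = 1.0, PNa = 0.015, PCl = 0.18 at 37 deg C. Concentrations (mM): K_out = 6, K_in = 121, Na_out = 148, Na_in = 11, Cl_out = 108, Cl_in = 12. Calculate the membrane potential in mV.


Vm = (RT/F)*ln((PK*Ko + PNa*Nao + PCl*Cli)/(PK*Ki + PNa*Nai + PCl*Clo))
Numer = 10.38, Denom = 140.605
Vm = -69.65 mV


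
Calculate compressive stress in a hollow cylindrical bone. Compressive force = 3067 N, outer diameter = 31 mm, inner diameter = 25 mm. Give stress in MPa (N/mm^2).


A = pi*(r_o^2 - r_i^2)
r_o = 15.5 mm, r_i = 12.5 mm
A = 263.894 mm^2
sigma = F/A = 3067 / 263.894
sigma = 11.62 MPa


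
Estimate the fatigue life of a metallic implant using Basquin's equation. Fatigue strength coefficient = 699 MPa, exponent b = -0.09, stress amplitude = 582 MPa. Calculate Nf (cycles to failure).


sigma_a = sigma_f' * (2Nf)^b
2Nf = (sigma_a/sigma_f')^(1/b)
2Nf = (582/699)^(1/-0.09)
2Nf = 7.6548283
Nf = 3.827


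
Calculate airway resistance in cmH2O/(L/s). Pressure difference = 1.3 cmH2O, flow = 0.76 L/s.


R = dP / flow
R = 1.3 / 0.76
R = 1.711 cmH2O/(L/s)


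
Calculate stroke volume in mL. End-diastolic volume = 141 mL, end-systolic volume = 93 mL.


SV = EDV - ESV
SV = 141 - 93
SV = 48 mL


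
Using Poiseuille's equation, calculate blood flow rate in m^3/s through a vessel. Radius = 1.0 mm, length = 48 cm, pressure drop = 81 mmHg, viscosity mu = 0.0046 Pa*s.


Q = pi*r^4*dP / (8*mu*L)
r = 0.001 m, L = 0.48 m
dP = 81 mmHg = 10799.082 Pa
Q = 1.9206e-06 m^3/s


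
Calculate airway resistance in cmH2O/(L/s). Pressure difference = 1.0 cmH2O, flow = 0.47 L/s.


R = dP / flow
R = 1.0 / 0.47
R = 2.128 cmH2O/(L/s)


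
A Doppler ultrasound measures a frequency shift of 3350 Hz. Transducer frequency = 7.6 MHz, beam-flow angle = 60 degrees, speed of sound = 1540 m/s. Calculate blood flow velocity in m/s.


v = fd * c / (2 * f0 * cos(theta))
v = 3350 * 1540 / (2 * 7.6000e+06 * cos(60))
v = 0.6788 m/s


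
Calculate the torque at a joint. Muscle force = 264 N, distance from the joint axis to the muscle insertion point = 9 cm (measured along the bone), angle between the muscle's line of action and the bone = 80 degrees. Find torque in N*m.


Torque = F * d * sin(theta)   (moment arm = d*sin(theta))
d = 9 cm = 0.09 m
Torque = 264 * 0.09 * sin(80)
Torque = 23.4 N*m


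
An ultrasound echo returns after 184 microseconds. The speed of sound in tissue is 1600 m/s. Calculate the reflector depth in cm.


depth = c * t / 2
t = 184 us = 1.8400e-04 s
depth = 1600 * 1.8400e-04 / 2
depth = 0.1472 m = 14.72 cm


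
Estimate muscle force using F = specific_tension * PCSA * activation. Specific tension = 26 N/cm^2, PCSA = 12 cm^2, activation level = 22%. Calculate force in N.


F = sigma * PCSA * activation
F = 26 * 12 * 0.22
F = 68.64 N


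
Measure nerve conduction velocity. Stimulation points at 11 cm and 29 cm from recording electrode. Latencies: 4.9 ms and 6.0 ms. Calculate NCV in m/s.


Distance = (29 - 11) / 100 = 0.18 m
dt = (6.0 - 4.9) / 1000 = 0.0011 s
NCV = dist / dt = 163.6 m/s


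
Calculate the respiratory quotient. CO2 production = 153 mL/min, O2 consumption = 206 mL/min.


RQ = VCO2 / VO2
RQ = 153 / 206
RQ = 0.7427


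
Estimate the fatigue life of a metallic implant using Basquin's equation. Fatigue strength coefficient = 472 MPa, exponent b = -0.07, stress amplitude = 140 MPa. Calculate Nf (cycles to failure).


sigma_a = sigma_f' * (2Nf)^b
2Nf = (sigma_a/sigma_f')^(1/b)
2Nf = (140/472)^(1/-0.07)
2Nf = 34689614
Nf = 1.7345e+07


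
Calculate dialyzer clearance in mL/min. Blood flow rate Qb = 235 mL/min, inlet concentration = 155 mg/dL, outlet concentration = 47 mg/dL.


K = Qb * (Cb_in - Cb_out) / Cb_in
K = 235 * (155 - 47) / 155
K = 163.7 mL/min


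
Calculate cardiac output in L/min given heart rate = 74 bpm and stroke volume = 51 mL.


CO = HR * SV
CO = 74 * 51 / 1000
CO = 3.774 L/min


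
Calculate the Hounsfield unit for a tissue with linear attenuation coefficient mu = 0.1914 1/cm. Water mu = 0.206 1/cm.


HU = ((mu_tissue - mu_water) / mu_water) * 1000
HU = ((0.1914 - 0.206) / 0.206) * 1000
HU = -70.87


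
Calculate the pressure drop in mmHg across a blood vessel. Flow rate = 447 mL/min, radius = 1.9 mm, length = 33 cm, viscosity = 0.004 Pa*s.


dP = 8*mu*L*Q / (pi*r^4)
Q = 447 mL/min = 7.45e-06 m^3/s
dP = 1921.57 Pa = 1921.57 / 133.322 mmHg = 14.41 mmHg


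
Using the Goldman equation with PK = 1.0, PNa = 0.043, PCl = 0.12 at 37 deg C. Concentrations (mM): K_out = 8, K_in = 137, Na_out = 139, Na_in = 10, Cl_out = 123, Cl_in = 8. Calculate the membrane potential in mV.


Vm = (RT/F)*ln((PK*Ko + PNa*Nao + PCl*Cli)/(PK*Ki + PNa*Nai + PCl*Clo))
Numer = 14.937, Denom = 152.19
Vm = -62.04 mV


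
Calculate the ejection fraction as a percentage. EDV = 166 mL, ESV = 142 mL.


SV = EDV - ESV = 166 - 142 = 24 mL
EF = SV/EDV * 100 = 24/166 * 100
EF = 14.46%


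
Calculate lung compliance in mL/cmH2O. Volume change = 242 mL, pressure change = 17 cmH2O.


C = dV / dP
C = 242 / 17
C = 14.24 mL/cmH2O


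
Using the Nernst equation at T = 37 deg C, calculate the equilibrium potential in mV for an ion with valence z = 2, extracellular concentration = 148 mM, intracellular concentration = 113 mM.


E = (RT/(zF)) * ln(C_out/C_in)
T = 37 + 273.15 = 310.15 K
E = (8.314 * 310.15 / (2 * 96485)) * ln(148/113)
E = 3.606 mV


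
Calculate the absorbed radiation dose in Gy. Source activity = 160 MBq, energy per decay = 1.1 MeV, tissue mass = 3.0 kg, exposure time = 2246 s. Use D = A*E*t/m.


A = 160 MBq = 1.6000e+08 Bq
E = 1.1 MeV = 1.7622e-13 J
D = A*E*t/m = 1.6000e+08*1.7622e-13*2246/3.0
D = 0.02111 Gy


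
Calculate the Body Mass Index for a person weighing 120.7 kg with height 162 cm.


BMI = weight / height^2
height = 162 cm = 1.62 m
BMI = 120.7 / 1.62^2
BMI = 45.99 kg/m^2


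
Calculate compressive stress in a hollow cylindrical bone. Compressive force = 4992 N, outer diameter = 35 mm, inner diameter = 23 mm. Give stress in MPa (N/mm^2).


A = pi*(r_o^2 - r_i^2)
r_o = 17.5 mm, r_i = 11.5 mm
A = 546.637 mm^2
sigma = F/A = 4992 / 546.637
sigma = 9.132 MPa


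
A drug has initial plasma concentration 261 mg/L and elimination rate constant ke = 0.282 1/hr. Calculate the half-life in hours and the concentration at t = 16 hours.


t_half = ln(2) / ke = 0.693147 / 0.282 = 2.458 hr
C(t) = C0 * exp(-ke*t) = 261 * exp(-0.282*16)
C(16) = 2.865 mg/L


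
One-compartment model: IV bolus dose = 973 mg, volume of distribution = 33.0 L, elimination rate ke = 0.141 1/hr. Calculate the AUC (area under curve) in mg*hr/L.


C0 = Dose/Vd = 973/33.0 = 29.4848 mg/L
AUC = C0/ke = 29.4848/0.141
AUC = 209.1 mg*hr/L


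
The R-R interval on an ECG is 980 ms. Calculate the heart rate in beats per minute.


HR = 60 / RR_interval(s)
RR = 980 ms = 0.98 s
HR = 60 / 0.98 = 61.22 bpm


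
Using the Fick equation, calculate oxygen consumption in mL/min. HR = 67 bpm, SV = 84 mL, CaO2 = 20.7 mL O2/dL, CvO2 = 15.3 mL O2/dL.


CO = HR*SV = 67*84/1000 = 5.628 L/min
a-v O2 diff = 20.7 - 15.3 = 5.4 mL/dL
VO2 = CO * (CaO2-CvO2) * 10 dL/L
VO2 = 5.628 * 5.4 * 10
VO2 = 303.9 mL/min


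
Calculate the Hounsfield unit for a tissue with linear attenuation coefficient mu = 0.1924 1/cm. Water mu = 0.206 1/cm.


HU = ((mu_tissue - mu_water) / mu_water) * 1000
HU = ((0.1924 - 0.206) / 0.206) * 1000
HU = -66.02


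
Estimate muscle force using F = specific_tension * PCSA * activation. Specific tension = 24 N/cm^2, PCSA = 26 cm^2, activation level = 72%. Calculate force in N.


F = sigma * PCSA * activation
F = 24 * 26 * 0.72
F = 449.3 N


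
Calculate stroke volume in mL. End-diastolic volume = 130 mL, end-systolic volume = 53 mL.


SV = EDV - ESV
SV = 130 - 53
SV = 77 mL


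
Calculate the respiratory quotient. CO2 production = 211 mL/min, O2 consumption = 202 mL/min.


RQ = VCO2 / VO2
RQ = 211 / 202
RQ = 1.045


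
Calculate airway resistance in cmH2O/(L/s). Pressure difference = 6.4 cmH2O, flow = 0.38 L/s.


R = dP / flow
R = 6.4 / 0.38
R = 16.84 cmH2O/(L/s)


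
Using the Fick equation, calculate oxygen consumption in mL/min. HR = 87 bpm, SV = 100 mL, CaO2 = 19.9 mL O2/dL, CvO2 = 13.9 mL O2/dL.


CO = HR*SV = 87*100/1000 = 8.7 L/min
a-v O2 diff = 19.9 - 13.9 = 6 mL/dL
VO2 = CO * (CaO2-CvO2) * 10 dL/L
VO2 = 8.7 * 6 * 10
VO2 = 522 mL/min


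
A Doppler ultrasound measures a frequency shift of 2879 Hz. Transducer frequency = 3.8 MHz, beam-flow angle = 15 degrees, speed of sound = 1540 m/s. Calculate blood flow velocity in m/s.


v = fd * c / (2 * f0 * cos(theta))
v = 2879 * 1540 / (2 * 3.8000e+06 * cos(15))
v = 0.604 m/s


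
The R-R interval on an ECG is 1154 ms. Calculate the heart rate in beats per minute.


HR = 60 / RR_interval(s)
RR = 1154 ms = 1.154 s
HR = 60 / 1.154 = 51.99 bpm


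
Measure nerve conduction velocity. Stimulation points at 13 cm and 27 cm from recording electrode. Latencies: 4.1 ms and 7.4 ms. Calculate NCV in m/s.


Distance = (27 - 13) / 100 = 0.14 m
dt = (7.4 - 4.1) / 1000 = 0.0033 s
NCV = dist / dt = 42.42 m/s


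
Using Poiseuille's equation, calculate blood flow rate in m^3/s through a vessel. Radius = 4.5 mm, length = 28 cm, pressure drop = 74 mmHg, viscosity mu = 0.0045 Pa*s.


Q = pi*r^4*dP / (8*mu*L)
r = 0.0045 m, L = 0.28 m
dP = 74 mmHg = 9865.828 Pa
Q = 0.001261 m^3/s


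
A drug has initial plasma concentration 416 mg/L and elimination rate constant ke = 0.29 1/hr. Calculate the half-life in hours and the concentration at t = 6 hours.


t_half = ln(2) / ke = 0.693147 / 0.29 = 2.39 hr
C(t) = C0 * exp(-ke*t) = 416 * exp(-0.29*6)
C(6) = 73.02 mg/L


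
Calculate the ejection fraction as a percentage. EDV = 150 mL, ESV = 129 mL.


SV = EDV - ESV = 150 - 129 = 21 mL
EF = SV/EDV * 100 = 21/150 * 100
EF = 14%


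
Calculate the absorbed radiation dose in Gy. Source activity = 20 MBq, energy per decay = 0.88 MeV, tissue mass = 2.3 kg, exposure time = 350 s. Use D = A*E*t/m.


A = 20 MBq = 2.0000e+07 Bq
E = 0.88 MeV = 1.40976e-13 J
D = A*E*t/m = 2.0000e+07*1.40976e-13*350/2.3
D = 4.2906e-04 Gy


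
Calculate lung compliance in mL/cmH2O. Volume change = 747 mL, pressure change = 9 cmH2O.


C = dV / dP
C = 747 / 9
C = 83 mL/cmH2O


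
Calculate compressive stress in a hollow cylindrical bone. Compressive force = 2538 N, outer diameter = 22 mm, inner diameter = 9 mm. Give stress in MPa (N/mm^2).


A = pi*(r_o^2 - r_i^2)
r_o = 11 mm, r_i = 4.5 mm
A = 316.515 mm^2
sigma = F/A = 2538 / 316.515
sigma = 8.019 MPa


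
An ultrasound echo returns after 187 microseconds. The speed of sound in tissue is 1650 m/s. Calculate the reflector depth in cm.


depth = c * t / 2
t = 187 us = 1.8700e-04 s
depth = 1650 * 1.8700e-04 / 2
depth = 0.154275 m = 15.4275 cm


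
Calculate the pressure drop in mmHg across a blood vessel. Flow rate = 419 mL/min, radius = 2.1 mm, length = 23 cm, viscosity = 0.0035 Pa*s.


dP = 8*mu*L*Q / (pi*r^4)
Q = 419 mL/min = 6.98333e-06 m^3/s
dP = 736.074 Pa = 736.074 / 133.322 mmHg = 5.521 mmHg


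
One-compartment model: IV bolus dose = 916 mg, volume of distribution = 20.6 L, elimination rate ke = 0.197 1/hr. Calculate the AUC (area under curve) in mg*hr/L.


C0 = Dose/Vd = 916/20.6 = 44.466 mg/L
AUC = C0/ke = 44.466/0.197
AUC = 225.7 mg*hr/L


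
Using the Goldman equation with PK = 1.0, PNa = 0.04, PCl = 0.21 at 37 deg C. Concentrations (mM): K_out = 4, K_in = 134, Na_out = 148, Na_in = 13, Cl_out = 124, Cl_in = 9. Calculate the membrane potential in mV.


Vm = (RT/F)*ln((PK*Ko + PNa*Nao + PCl*Cli)/(PK*Ki + PNa*Nai + PCl*Clo))
Numer = 11.81, Denom = 160.56
Vm = -69.75 mV


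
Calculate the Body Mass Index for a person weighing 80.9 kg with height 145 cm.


BMI = weight / height^2
height = 145 cm = 1.45 m
BMI = 80.9 / 1.45^2
BMI = 38.48 kg/m^2


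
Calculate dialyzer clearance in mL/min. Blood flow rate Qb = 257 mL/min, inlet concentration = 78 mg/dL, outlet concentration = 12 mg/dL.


K = Qb * (Cb_in - Cb_out) / Cb_in
K = 257 * (78 - 12) / 78
K = 217.5 mL/min


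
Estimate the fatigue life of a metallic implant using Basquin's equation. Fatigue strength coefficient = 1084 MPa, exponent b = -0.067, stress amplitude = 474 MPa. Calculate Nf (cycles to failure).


sigma_a = sigma_f' * (2Nf)^b
2Nf = (sigma_a/sigma_f')^(1/b)
2Nf = (474/1084)^(1/-0.067)
2Nf = 230119.98
Nf = 1.151e+05


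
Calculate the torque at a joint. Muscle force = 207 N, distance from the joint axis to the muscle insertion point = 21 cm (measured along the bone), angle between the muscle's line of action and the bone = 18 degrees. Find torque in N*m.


Torque = F * d * sin(theta)   (moment arm = d*sin(theta))
d = 21 cm = 0.21 m
Torque = 207 * 0.21 * sin(18)
Torque = 13.43 N*m


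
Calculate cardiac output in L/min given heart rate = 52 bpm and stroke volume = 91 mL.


CO = HR * SV
CO = 52 * 91 / 1000
CO = 4.732 L/min


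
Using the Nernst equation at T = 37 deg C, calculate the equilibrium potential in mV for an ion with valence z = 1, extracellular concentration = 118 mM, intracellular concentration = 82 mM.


E = (RT/(zF)) * ln(C_out/C_in)
T = 37 + 273.15 = 310.15 K
E = (8.314 * 310.15 / (1 * 96485)) * ln(118/82)
E = 9.727 mV


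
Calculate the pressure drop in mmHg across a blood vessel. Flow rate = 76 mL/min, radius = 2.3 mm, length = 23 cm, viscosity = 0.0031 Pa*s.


dP = 8*mu*L*Q / (pi*r^4)
Q = 76 mL/min = 1.26667e-06 m^3/s
dP = 82.183 Pa = 82.183 / 133.322 mmHg = 0.6164 mmHg


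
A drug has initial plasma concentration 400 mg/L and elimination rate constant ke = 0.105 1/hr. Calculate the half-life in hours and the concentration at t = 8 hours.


t_half = ln(2) / ke = 0.693147 / 0.105 = 6.601 hr
C(t) = C0 * exp(-ke*t) = 400 * exp(-0.105*8)
C(8) = 172.7 mg/L


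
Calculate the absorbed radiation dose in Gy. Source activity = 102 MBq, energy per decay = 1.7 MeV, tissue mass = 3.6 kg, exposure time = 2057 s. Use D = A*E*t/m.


A = 102 MBq = 1.0200e+08 Bq
E = 1.7 MeV = 2.7234e-13 J
D = A*E*t/m = 1.0200e+08*2.7234e-13*2057/3.6
D = 0.01587 Gy


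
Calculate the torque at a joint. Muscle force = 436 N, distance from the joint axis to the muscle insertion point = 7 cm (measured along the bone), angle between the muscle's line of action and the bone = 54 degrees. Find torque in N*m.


Torque = F * d * sin(theta)   (moment arm = d*sin(theta))
d = 7 cm = 0.07 m
Torque = 436 * 0.07 * sin(54)
Torque = 24.69 N*m


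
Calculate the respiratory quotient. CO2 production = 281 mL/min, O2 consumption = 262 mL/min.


RQ = VCO2 / VO2
RQ = 281 / 262
RQ = 1.073


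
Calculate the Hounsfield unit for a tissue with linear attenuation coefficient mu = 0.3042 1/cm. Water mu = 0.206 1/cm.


HU = ((mu_tissue - mu_water) / mu_water) * 1000
HU = ((0.3042 - 0.206) / 0.206) * 1000
HU = 476.7


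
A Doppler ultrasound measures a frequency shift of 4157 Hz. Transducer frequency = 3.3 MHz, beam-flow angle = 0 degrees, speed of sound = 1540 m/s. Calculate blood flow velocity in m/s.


v = fd * c / (2 * f0 * cos(theta))
v = 4157 * 1540 / (2 * 3.3000e+06 * cos(0))
v = 0.97 m/s


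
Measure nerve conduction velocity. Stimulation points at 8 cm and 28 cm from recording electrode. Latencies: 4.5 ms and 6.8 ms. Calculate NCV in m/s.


Distance = (28 - 8) / 100 = 0.2 m
dt = (6.8 - 4.5) / 1000 = 0.0023 s
NCV = dist / dt = 86.96 m/s


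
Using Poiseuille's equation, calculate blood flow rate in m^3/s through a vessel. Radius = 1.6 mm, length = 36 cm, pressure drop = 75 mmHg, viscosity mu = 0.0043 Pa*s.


Q = pi*r^4*dP / (8*mu*L)
r = 0.0016 m, L = 0.36 m
dP = 75 mmHg = 9999.15 Pa
Q = 1.6624e-05 m^3/s


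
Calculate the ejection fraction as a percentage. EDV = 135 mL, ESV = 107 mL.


SV = EDV - ESV = 135 - 107 = 28 mL
EF = SV/EDV * 100 = 28/135 * 100
EF = 20.74%


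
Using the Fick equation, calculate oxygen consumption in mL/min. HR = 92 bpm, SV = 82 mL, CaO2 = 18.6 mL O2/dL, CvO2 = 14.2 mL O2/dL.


CO = HR*SV = 92*82/1000 = 7.544 L/min
a-v O2 diff = 18.6 - 14.2 = 4.4 mL/dL
VO2 = CO * (CaO2-CvO2) * 10 dL/L
VO2 = 7.544 * 4.4 * 10
VO2 = 331.9 mL/min


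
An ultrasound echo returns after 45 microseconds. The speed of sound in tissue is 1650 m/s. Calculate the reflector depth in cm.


depth = c * t / 2
t = 45 us = 4.5000e-05 s
depth = 1650 * 4.5000e-05 / 2
depth = 0.037125 m = 3.7125 cm


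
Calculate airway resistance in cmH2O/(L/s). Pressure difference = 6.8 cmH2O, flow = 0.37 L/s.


R = dP / flow
R = 6.8 / 0.37
R = 18.38 cmH2O/(L/s)


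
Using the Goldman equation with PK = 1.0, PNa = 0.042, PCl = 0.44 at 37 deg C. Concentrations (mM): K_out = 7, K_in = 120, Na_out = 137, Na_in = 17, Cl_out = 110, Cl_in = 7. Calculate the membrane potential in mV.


Vm = (RT/F)*ln((PK*Ko + PNa*Nao + PCl*Cli)/(PK*Ki + PNa*Nai + PCl*Clo))
Numer = 15.834, Denom = 169.114
Vm = -63.3 mV


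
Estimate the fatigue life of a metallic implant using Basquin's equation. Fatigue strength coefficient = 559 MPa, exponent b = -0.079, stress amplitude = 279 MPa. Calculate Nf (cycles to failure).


sigma_a = sigma_f' * (2Nf)^b
2Nf = (sigma_a/sigma_f')^(1/b)
2Nf = (279/559)^(1/-0.079)
2Nf = 6612.2524
Nf = 3306


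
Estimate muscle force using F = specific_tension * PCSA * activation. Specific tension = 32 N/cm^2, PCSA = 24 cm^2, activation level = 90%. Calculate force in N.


F = sigma * PCSA * activation
F = 32 * 24 * 0.9
F = 691.2 N


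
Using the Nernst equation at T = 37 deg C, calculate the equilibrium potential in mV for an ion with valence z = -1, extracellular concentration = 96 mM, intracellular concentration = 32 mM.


E = (RT/(zF)) * ln(C_out/C_in)
T = 37 + 273.15 = 310.15 K
E = (8.314 * 310.15 / (-1 * 96485)) * ln(96/32)
E = -29.36 mV


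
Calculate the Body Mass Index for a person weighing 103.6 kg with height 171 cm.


BMI = weight / height^2
height = 171 cm = 1.71 m
BMI = 103.6 / 1.71^2
BMI = 35.43 kg/m^2


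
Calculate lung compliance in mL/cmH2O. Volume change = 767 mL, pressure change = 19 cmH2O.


C = dV / dP
C = 767 / 19
C = 40.37 mL/cmH2O


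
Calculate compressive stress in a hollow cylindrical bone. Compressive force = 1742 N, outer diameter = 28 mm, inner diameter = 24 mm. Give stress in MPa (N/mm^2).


A = pi*(r_o^2 - r_i^2)
r_o = 14 mm, r_i = 12 mm
A = 163.363 mm^2
sigma = F/A = 1742 / 163.363
sigma = 10.66 MPa
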